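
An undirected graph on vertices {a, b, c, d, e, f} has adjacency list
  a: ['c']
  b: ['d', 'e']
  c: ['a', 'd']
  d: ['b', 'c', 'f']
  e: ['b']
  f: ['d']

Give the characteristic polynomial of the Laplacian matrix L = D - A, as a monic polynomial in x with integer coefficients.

Each diagonal entry of L is the vertex degree and each off-diagonal entry is -1 where an edge is present, 0 otherwise; in the order [a, b, c, d, e, f] the diagonal is [1, 2, 2, 3, 1, 1]. Computing det(xI - L) by cofactor expansion (or equivalently via sum-over-permutations) gives x^6 - 10x^5 + 35x^4 - 52x^3 + 31x^2 - 6x. The constant term is 0 because L is singular (the all-ones vector lies in its kernel). The largest eigenvalue, 4.3028, is at most the vertex count 6.

x^6 - 10x^5 + 35x^4 - 52x^3 + 31x^2 - 6x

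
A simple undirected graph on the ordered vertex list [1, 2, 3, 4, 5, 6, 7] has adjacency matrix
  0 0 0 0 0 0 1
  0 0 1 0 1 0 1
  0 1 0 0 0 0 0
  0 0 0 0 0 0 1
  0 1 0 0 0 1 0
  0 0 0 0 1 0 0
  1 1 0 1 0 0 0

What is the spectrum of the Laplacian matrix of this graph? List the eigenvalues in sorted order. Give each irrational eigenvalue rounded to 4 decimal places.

[0, 0.3217, 0.6802, 1, 2.1397, 3.2297, 4.6287]

Each diagonal entry of L is the vertex degree and each off-diagonal entry is -1 where an edge is present, 0 otherwise; in the order [1, 2, 3, 4, 5, 6, 7] the diagonal is [1, 3, 1, 1, 2, 1, 3]. The multiplicity of 0 as a Laplacian eigenvalue equals the number of connected components. There is one zero in the spectrum, matching the 1 component. The largest eigenvalue, 4.6287, is at most the vertex count 7.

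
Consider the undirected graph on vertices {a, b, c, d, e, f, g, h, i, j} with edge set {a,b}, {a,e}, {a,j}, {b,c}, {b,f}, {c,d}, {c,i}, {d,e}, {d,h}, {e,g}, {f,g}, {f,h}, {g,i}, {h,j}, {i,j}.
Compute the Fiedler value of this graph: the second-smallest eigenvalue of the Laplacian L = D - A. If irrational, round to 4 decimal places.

Reading degrees in the order [a, b, c, d, e, f, g, h, i, j] gives [3, 3, 3, 3, 3, 3, 3, 3, 3, 3]; set D = diag(3, 3, 3, 3, 3, 3, 3, 3, 3, 3) and form L = D - A. The sorted Laplacian eigenvalues are [0, 2, 2, 2, 2, 2, 5, 5, 5, 5]; the algebraic connectivity is the second entry, 2. By the matrix-tree theorem the graph has (1/10) * product of the nonzero eigenvalues = 2000 spanning trees.

2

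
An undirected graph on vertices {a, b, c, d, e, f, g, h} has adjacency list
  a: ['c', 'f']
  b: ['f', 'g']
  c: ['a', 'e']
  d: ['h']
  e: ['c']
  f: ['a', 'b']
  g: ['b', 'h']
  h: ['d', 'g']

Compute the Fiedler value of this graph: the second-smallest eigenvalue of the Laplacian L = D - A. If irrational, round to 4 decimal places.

Reading degrees in the order [a, b, c, d, e, f, g, h] gives [2, 2, 2, 1, 1, 2, 2, 2]; set D = diag(2, 2, 2, 1, 1, 2, 2, 2) and form L = D - A. The smallest Laplacian eigenvalue is always 0. The next one, lambda_2 = 0.1522, measures how hard the graph is to disconnect: larger values mean better connectivity. By the matrix-tree theorem the graph has (1/8) * product of the nonzero eigenvalues = 1 spanning tree. There is one zero in the spectrum, matching the 1 component.

0.1522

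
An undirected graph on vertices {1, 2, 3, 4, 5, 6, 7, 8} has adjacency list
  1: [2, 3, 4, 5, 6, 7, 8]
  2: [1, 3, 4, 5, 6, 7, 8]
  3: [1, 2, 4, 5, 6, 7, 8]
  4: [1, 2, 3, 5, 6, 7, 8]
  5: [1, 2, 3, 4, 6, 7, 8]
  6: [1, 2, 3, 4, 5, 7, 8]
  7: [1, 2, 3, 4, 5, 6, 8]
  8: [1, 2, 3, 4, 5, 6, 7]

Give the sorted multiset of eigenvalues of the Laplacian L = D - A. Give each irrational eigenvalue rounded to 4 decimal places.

With the vertex order [1, 2, 3, 4, 5, 6, 7, 8], the degrees are [7, 7, 7, 7, 7, 7, 7, 7], giving D = diag(7, 7, 7, 7, 7, 7, 7, 7) and L = D - A. Diagonalising L (or applying a numerical eigensolver to the 8x8 matrix) gives the spectrum above. By the matrix-tree theorem the graph has (1/8) * product of the nonzero eigenvalues = 262144 spanning trees. The largest eigenvalue, 8, is at most the vertex count 8.

[0, 8, 8, 8, 8, 8, 8, 8]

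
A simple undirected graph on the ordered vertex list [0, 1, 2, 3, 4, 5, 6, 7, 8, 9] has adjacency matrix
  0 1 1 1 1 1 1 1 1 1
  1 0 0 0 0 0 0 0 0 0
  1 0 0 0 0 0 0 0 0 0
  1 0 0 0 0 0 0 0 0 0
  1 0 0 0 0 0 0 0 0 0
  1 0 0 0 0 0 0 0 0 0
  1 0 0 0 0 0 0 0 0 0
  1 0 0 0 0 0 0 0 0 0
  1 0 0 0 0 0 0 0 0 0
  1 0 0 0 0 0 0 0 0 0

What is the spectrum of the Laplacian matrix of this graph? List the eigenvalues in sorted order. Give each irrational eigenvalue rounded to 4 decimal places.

Reading degrees in the order [0, 1, 2, 3, 4, 5, 6, 7, 8, 9] gives [9, 1, 1, 1, 1, 1, 1, 1, 1, 1]; set D = diag(9, 1, 1, 1, 1, 1, 1, 1, 1, 1) and form L = D - A. Since every row of L sums to 0, the all-ones vector is in the kernel and 0 is an eigenvalue. The single zero eigenvalue shows the graph is connected. By the matrix-tree theorem the graph has (1/10) * product of the nonzero eigenvalues = 1 spanning tree.

[0, 1, 1, 1, 1, 1, 1, 1, 1, 10]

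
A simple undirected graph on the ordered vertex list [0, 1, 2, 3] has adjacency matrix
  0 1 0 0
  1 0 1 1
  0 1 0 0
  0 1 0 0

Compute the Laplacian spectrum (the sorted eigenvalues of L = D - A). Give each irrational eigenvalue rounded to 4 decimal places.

[0, 1, 1, 4]

Reading degrees in the order [0, 1, 2, 3] gives [1, 3, 1, 1]; set D = diag(1, 3, 1, 1) and form L = D - A. Diagonalising L (or applying a numerical eigensolver to the 4x4 matrix) gives the spectrum above. The eigenvalues sum to 6, which equals trace(L) = 2|E|. By the matrix-tree theorem the graph has (1/4) * product of the nonzero eigenvalues = 1 spanning tree.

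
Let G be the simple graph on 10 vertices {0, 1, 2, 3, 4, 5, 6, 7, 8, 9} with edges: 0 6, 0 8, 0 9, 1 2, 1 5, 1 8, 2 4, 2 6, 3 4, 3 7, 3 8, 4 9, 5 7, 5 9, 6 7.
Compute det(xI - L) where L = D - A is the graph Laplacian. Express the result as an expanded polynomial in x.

x^10 - 30x^9 + 390x^8 - 2880x^7 + 13305x^6 - 39882x^5 + 77640x^4 - 94800x^3 + 66000x^2 - 20000x

Reading degrees in the order [0, 1, 2, 3, 4, 5, 6, 7, 8, 9] gives [3, 3, 3, 3, 3, 3, 3, 3, 3, 3]; set D = diag(3, 3, 3, 3, 3, 3, 3, 3, 3, 3) and form L = D - A. The eigenvalues of L are [0, 2, 2, 2, 2, 2, 5, 5, 5, 5]; the characteristic polynomial is the product of (x - lambda_i), which multiplies out to x^10 - 30x^9 + 390x^8 - 2880x^7 + 13305x^6 - 39882x^5 + 77640x^4 - 94800x^3 + 66000x^2 - 20000x. The coefficient of x^9 equals -trace(L) = -30, matching the sum of degrees. There is one zero in the spectrum, matching the 1 component. The eigenvalues sum to 30, which equals trace(L) = 2|E|.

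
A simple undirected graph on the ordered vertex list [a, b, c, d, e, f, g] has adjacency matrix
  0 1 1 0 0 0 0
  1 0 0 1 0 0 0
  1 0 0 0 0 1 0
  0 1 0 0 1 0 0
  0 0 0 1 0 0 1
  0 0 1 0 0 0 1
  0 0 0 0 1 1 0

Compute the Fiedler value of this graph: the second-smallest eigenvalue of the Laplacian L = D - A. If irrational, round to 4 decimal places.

Each diagonal entry of L is the vertex degree and each off-diagonal entry is -1 where an edge is present, 0 otherwise; in the order [a, b, c, d, e, f, g] the diagonal is [2, 2, 2, 2, 2, 2, 2]. The smallest Laplacian eigenvalue is always 0. The next one, lambda_2 = 0.7530, measures how hard the graph is to disconnect: larger values mean better connectivity. There is one zero in the spectrum, matching the 1 component.

0.7530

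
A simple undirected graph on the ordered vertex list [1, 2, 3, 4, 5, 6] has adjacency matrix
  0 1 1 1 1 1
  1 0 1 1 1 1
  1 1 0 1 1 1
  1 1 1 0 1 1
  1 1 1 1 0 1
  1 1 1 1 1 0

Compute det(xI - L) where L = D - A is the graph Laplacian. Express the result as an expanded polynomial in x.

Each diagonal entry of L is the vertex degree and each off-diagonal entry is -1 where an edge is present, 0 otherwise; in the order [1, 2, 3, 4, 5, 6] the diagonal is [5, 5, 5, 5, 5, 5]. Computing det(xI - L) by cofactor expansion (or equivalently via sum-over-permutations) gives x^6 - 30x^5 + 360x^4 - 2160x^3 + 6480x^2 - 7776x. The constant term is 0 because L is singular (the all-ones vector lies in its kernel).

x^6 - 30x^5 + 360x^4 - 2160x^3 + 6480x^2 - 7776x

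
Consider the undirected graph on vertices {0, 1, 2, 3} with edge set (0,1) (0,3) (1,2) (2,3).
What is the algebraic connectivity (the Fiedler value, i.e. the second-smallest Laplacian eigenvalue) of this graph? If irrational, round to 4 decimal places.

2

With the vertex order [0, 1, 2, 3], the degrees are [2, 2, 2, 2], giving D = diag(2, 2, 2, 2) and L = D - A. The smallest Laplacian eigenvalue is always 0. The next one, lambda_2 = 2, measures how hard the graph is to disconnect: larger values mean better connectivity.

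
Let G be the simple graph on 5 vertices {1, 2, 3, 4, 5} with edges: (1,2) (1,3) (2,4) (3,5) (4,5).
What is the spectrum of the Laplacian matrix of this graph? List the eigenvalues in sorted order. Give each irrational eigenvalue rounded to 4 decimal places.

With the vertex order [1, 2, 3, 4, 5], the degrees are [2, 2, 2, 2, 2], giving D = diag(2, 2, 2, 2, 2) and L = D - A. L is symmetric positive semidefinite, so every eigenvalue is real and nonnegative. The single zero eigenvalue shows the graph is connected. The largest eigenvalue, 3.6180, is at most the vertex count 5. The eigenvalues sum to 10, which equals trace(L) = 2|E|.

[0, 1.3820, 1.3820, 3.6180, 3.6180]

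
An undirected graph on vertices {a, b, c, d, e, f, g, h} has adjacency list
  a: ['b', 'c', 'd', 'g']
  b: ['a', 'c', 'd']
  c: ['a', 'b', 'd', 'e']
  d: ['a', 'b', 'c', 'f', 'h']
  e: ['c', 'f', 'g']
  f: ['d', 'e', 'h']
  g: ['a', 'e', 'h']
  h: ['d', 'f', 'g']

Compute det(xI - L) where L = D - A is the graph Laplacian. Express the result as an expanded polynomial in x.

x^8 - 28x^7 + 327x^6 - 2060x^5 + 7542x^4 - 16008x^3 + 18195x^2 - 8520x

With the vertex order [a, b, c, d, e, f, g, h], the degrees are [4, 3, 4, 5, 3, 3, 3, 3], giving D = diag(4, 3, 4, 5, 3, 3, 3, 3) and L = D - A. Computing det(xI - L) by cofactor expansion (or equivalently via sum-over-permutations) gives x^8 - 28x^7 + 327x^6 - 2060x^5 + 7542x^4 - 16008x^3 + 18195x^2 - 8520x. Since p(0) = det(-L) = 0, x divides p(x).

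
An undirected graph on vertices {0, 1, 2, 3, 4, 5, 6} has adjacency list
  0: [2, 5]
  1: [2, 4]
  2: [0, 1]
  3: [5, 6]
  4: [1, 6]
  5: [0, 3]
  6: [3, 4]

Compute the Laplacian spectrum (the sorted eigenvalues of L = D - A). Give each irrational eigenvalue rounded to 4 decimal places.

With the vertex order [0, 1, 2, 3, 4, 5, 6], the degrees are [2, 2, 2, 2, 2, 2, 2], giving D = diag(2, 2, 2, 2, 2, 2, 2) and L = D - A. Diagonalising L (or applying a numerical eigensolver to the 7x7 matrix) gives the spectrum above. The single zero eigenvalue shows the graph is connected. The largest eigenvalue, 3.8019, is at most the vertex count 7.

[0, 0.7530, 0.7530, 2.4450, 2.4450, 3.8019, 3.8019]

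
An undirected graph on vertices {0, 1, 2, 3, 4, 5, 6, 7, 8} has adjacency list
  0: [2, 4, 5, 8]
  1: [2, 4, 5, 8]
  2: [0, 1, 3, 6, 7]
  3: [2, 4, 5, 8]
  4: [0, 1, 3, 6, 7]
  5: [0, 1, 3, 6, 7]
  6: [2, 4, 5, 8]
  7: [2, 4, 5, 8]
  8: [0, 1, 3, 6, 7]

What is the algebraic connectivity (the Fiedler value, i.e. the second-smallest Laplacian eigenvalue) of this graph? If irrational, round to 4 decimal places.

Reading degrees in the order [0, 1, 2, 3, 4, 5, 6, 7, 8] gives [4, 4, 5, 4, 5, 5, 4, 4, 5]; set D = diag(4, 4, 5, 4, 5, 5, 4, 4, 5) and form L = D - A. The smallest Laplacian eigenvalue is always 0. The next one, lambda_2 = 4, measures how hard the graph is to disconnect: larger values mean better connectivity. By the matrix-tree theorem the graph has (1/9) * product of the nonzero eigenvalues = 32000 spanning trees. The largest eigenvalue, 9, is at most the vertex count 9.

4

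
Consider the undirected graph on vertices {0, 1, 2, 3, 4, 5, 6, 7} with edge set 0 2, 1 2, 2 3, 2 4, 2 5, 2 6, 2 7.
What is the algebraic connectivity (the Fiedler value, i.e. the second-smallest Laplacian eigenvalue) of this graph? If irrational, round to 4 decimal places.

With the vertex order [0, 1, 2, 3, 4, 5, 6, 7], the degrees are [1, 1, 7, 1, 1, 1, 1, 1], giving D = diag(1, 1, 7, 1, 1, 1, 1, 1) and L = D - A. The sorted Laplacian eigenvalues are [0, 1, 1, 1, 1, 1, 1, 8]; the algebraic connectivity is the second entry, 1. The eigenvalues sum to 14, which equals trace(L) = 2|E|.

1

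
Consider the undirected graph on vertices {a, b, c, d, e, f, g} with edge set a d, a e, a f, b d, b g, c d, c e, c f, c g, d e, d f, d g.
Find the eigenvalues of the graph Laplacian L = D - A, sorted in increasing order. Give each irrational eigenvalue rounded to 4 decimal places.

[0, 1.4384, 3, 3, 4, 5.5616, 7]

Each diagonal entry of L is the vertex degree and each off-diagonal entry is -1 where an edge is present, 0 otherwise; in the order [a, b, c, d, e, f, g] the diagonal is [3, 2, 4, 6, 3, 3, 3]. L is symmetric positive semidefinite, so every eigenvalue is real and nonnegative. The single zero eigenvalue shows the graph is connected. There is one zero in the spectrum, matching the 1 component. The eigenvalues sum to 24, which equals trace(L) = 2|E|.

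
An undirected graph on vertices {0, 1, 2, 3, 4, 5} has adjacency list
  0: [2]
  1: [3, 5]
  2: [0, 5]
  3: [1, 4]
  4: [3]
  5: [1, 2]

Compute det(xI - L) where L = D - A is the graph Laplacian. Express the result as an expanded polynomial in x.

Reading degrees in the order [0, 1, 2, 3, 4, 5] gives [1, 2, 2, 2, 1, 2]; set D = diag(1, 2, 2, 2, 1, 2) and form L = D - A. L has integer entries, so p(x) = det(xI - L) has integer coefficients. Expanding the determinant yields x^6 - 10x^5 + 36x^4 - 56x^3 + 35x^2 - 6x. Since p(0) = det(-L) = 0, x divides p(x). The largest eigenvalue, 3.7321, is at most the vertex count 6.

x^6 - 10x^5 + 36x^4 - 56x^3 + 35x^2 - 6x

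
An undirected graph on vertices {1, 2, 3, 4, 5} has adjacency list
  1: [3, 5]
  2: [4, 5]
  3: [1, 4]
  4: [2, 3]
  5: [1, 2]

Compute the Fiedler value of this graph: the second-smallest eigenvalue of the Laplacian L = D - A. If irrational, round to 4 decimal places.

1.3820

Each diagonal entry of L is the vertex degree and each off-diagonal entry is -1 where an edge is present, 0 otherwise; in the order [1, 2, 3, 4, 5] the diagonal is [2, 2, 2, 2, 2]. The sorted Laplacian eigenvalues are [0, 1.3820, 1.3820, 3.6180, 3.6180]; the algebraic connectivity is the second entry, 1.3820. There is one zero in the spectrum, matching the 1 component.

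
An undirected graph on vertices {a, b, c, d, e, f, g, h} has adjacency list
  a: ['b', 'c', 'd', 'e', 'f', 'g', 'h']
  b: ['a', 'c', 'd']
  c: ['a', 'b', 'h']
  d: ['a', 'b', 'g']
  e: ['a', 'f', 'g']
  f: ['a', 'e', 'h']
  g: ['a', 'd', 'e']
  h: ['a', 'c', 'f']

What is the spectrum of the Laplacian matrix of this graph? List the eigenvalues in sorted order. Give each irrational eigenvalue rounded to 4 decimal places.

Reading degrees in the order [a, b, c, d, e, f, g, h] gives [7, 3, 3, 3, 3, 3, 3, 3]; set D = diag(7, 3, 3, 3, 3, 3, 3, 3) and form L = D - A. Diagonalising L (or applying a numerical eigensolver to the 8x8 matrix) gives the spectrum above. There is one zero in the spectrum, matching the 1 component. The largest eigenvalue, 8, is at most the vertex count 8.

[0, 1.7530, 1.7530, 3.4450, 3.4450, 4.8019, 4.8019, 8]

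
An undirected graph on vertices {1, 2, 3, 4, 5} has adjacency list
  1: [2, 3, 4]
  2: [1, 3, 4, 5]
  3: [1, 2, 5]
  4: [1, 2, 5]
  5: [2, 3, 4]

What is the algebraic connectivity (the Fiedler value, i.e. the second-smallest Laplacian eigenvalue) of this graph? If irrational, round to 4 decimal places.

3

Reading degrees in the order [1, 2, 3, 4, 5] gives [3, 4, 3, 3, 3]; set D = diag(3, 4, 3, 3, 3) and form L = D - A. The sorted Laplacian eigenvalues are [0, 3, 3, 5, 5]; the algebraic connectivity is the second entry, 3. There is one zero in the spectrum, matching the 1 component. The eigenvalues sum to 16, which equals trace(L) = 2|E|.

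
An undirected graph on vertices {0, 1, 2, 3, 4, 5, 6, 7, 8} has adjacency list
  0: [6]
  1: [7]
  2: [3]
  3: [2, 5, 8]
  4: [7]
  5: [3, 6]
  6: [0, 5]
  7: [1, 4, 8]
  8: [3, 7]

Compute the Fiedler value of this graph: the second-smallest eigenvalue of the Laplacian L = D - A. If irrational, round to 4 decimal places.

Reading degrees in the order [0, 1, 2, 3, 4, 5, 6, 7, 8] gives [1, 1, 1, 3, 1, 2, 2, 3, 2]; set D = diag(1, 1, 1, 3, 1, 2, 2, 3, 2) and form L = D - A. The smallest Laplacian eigenvalue is always 0. The next one, lambda_2 = 0.1658, measures how hard the graph is to disconnect: larger values mean better connectivity.

0.1658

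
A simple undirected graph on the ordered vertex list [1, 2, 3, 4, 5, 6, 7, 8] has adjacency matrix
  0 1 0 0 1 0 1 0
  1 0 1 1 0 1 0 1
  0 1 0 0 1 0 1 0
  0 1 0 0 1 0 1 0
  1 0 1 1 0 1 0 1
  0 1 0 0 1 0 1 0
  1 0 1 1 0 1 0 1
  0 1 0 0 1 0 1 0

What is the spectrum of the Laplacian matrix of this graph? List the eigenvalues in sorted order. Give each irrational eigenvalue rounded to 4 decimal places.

[0, 3, 3, 3, 3, 5, 5, 8]

Each diagonal entry of L is the vertex degree and each off-diagonal entry is -1 where an edge is present, 0 otherwise; in the order [1, 2, 3, 4, 5, 6, 7, 8] the diagonal is [3, 5, 3, 3, 5, 3, 5, 3]. Diagonalising L (or applying a numerical eigensolver to the 8x8 matrix) gives the spectrum above. The single zero eigenvalue shows the graph is connected. The largest eigenvalue, 8, is at most the vertex count 8.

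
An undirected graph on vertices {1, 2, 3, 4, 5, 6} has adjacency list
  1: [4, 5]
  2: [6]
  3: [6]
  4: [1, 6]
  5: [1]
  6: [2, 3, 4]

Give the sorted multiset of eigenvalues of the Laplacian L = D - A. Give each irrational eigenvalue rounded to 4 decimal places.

With the vertex order [1, 2, 3, 4, 5, 6], the degrees are [2, 1, 1, 2, 1, 3], giving D = diag(2, 1, 1, 2, 1, 3) and L = D - A. Since every row of L sums to 0, the all-ones vector is in the kernel and 0 is an eigenvalue. By the matrix-tree theorem the graph has (1/6) * product of the nonzero eigenvalues = 1 spanning tree. The largest eigenvalue, 4.2143, is at most the vertex count 6.

[0, 0.3249, 1, 1.4608, 3, 4.2143]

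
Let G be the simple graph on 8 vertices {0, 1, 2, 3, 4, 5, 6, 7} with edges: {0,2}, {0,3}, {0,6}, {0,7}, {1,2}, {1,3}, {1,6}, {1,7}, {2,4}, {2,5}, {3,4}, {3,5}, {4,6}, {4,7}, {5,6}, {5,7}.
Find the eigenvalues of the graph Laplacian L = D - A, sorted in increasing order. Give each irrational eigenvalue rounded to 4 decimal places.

Reading degrees in the order [0, 1, 2, 3, 4, 5, 6, 7] gives [4, 4, 4, 4, 4, 4, 4, 4]; set D = diag(4, 4, 4, 4, 4, 4, 4, 4) and form L = D - A. L is symmetric positive semidefinite, so every eigenvalue is real and nonnegative.

[0, 4, 4, 4, 4, 4, 4, 8]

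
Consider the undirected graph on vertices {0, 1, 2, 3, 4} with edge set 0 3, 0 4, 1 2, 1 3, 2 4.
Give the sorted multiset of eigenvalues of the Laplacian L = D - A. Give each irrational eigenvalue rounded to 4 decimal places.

[0, 1.3820, 1.3820, 3.6180, 3.6180]

Reading degrees in the order [0, 1, 2, 3, 4] gives [2, 2, 2, 2, 2]; set D = diag(2, 2, 2, 2, 2) and form L = D - A. The multiplicity of 0 as a Laplacian eigenvalue equals the number of connected components. The largest eigenvalue, 3.6180, is at most the vertex count 5.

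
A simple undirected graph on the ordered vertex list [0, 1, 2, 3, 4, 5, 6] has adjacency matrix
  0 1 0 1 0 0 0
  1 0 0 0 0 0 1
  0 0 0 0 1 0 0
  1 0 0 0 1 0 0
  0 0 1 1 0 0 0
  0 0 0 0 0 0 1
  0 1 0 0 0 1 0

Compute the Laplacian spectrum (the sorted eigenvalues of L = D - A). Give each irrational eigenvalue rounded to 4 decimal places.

[0, 0.1981, 0.7530, 1.5550, 2.4450, 3.2470, 3.8019]

Each diagonal entry of L is the vertex degree and each off-diagonal entry is -1 where an edge is present, 0 otherwise; in the order [0, 1, 2, 3, 4, 5, 6] the diagonal is [2, 2, 1, 2, 2, 1, 2]. Since every row of L sums to 0, the all-ones vector is in the kernel and 0 is an eigenvalue. The single zero eigenvalue shows the graph is connected. The largest eigenvalue, 3.8019, is at most the vertex count 7. By the matrix-tree theorem the graph has (1/7) * product of the nonzero eigenvalues = 1 spanning tree.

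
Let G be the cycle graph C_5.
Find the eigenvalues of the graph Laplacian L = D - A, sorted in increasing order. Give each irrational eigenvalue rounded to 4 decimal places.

[0, 1.3820, 1.3820, 3.6180, 3.6180]

The graph has 5 vertices and degree multiset [2, 2, 2, 2, 2]; D is the diagonal matrix of degrees and L = D - A. The multiplicity of 0 as a Laplacian eigenvalue equals the number of connected components. There is one zero in the spectrum, matching the 1 component. The largest eigenvalue, 3.6180, is at most the vertex count 5.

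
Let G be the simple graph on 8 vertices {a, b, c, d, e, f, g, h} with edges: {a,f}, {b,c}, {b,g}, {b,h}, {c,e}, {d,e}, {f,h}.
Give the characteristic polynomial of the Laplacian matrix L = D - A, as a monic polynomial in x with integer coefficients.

x^8 - 14x^7 + 77x^6 - 212x^5 + 308x^4 - 228x^3 + 75x^2 - 8x

Each diagonal entry of L is the vertex degree and each off-diagonal entry is -1 where an edge is present, 0 otherwise; in the order [a, b, c, d, e, f, g, h] the diagonal is [1, 3, 2, 1, 2, 2, 1, 2]. L has integer entries, so p(x) = det(xI - L) has integer coefficients. Expanding the determinant yields x^8 - 14x^7 + 77x^6 - 212x^5 + 308x^4 - 228x^3 + 75x^2 - 8x. The constant term is 0 because L is singular (the all-ones vector lies in its kernel). By the matrix-tree theorem the graph has (1/8) * product of the nonzero eigenvalues = 1 spanning tree.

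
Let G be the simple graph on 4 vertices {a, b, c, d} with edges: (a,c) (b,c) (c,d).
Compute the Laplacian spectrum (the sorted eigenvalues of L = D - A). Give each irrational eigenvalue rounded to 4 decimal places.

[0, 1, 1, 4]

Each diagonal entry of L is the vertex degree and each off-diagonal entry is -1 where an edge is present, 0 otherwise; in the order [a, b, c, d] the diagonal is [1, 1, 3, 1]. Since every row of L sums to 0, the all-ones vector is in the kernel and 0 is an eigenvalue.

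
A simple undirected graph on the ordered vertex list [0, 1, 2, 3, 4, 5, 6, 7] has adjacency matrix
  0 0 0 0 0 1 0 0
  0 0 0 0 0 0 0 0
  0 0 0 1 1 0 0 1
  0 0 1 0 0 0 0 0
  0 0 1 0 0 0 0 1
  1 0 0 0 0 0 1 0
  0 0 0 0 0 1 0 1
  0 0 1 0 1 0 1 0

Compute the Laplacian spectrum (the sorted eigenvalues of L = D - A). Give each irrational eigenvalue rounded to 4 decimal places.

[0, 0, 0.2679, 1, 1.5858, 3, 3.7321, 4.4142]

Each diagonal entry of L is the vertex degree and each off-diagonal entry is -1 where an edge is present, 0 otherwise; in the order [0, 1, 2, 3, 4, 5, 6, 7] the diagonal is [1, 0, 3, 1, 2, 2, 2, 3]. The multiplicity of 0 as a Laplacian eigenvalue equals the number of connected components. The 2 zero eigenvalues correspond to the 2 connected components.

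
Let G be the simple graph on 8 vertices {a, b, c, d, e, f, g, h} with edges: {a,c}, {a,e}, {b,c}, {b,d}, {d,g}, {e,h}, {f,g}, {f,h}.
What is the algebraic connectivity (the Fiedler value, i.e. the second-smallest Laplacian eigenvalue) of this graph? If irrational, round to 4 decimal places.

0.5858

With the vertex order [a, b, c, d, e, f, g, h], the degrees are [2, 2, 2, 2, 2, 2, 2, 2], giving D = diag(2, 2, 2, 2, 2, 2, 2, 2) and L = D - A. The smallest Laplacian eigenvalue is always 0. The next one, lambda_2 = 0.5858, measures how hard the graph is to disconnect: larger values mean better connectivity. By the matrix-tree theorem the graph has (1/8) * product of the nonzero eigenvalues = 8 spanning trees. The eigenvalues sum to 16, which equals trace(L) = 2|E|.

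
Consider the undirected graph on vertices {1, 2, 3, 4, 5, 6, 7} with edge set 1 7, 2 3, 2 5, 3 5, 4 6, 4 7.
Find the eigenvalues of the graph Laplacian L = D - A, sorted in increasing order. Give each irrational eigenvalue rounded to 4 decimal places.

With the vertex order [1, 2, 3, 4, 5, 6, 7], the degrees are [1, 2, 2, 2, 2, 1, 2], giving D = diag(1, 2, 2, 2, 2, 1, 2) and L = D - A. L is symmetric positive semidefinite, so every eigenvalue is real and nonnegative. The 2 zero eigenvalues correspond to the 2 connected components. There are 2 zeros in the spectrum, matching the 2 components. The eigenvalues sum to 12, which equals trace(L) = 2|E|.

[0, 0, 0.5858, 2, 3, 3, 3.4142]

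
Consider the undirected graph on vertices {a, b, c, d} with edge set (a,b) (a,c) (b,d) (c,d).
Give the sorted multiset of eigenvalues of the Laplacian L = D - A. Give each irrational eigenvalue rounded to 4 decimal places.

[0, 2, 2, 4]

Reading degrees in the order [a, b, c, d] gives [2, 2, 2, 2]; set D = diag(2, 2, 2, 2) and form L = D - A. L is symmetric positive semidefinite, so every eigenvalue is real and nonnegative. The eigenvalues sum to 8, which equals trace(L) = 2|E|.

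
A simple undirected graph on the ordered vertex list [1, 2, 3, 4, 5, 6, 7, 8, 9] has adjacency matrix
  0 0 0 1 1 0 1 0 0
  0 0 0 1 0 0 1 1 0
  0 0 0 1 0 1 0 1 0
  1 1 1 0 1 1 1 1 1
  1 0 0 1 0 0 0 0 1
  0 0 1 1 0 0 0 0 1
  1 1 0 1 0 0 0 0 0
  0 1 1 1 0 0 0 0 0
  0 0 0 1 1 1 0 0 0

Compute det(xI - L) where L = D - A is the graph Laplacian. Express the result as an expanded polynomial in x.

x^9 - 32x^8 + 428x^7 - 3136x^6 + 13786x^5 - 37232x^4 + 60276x^3 - 53424x^2 + 19845x

With the vertex order [1, 2, 3, 4, 5, 6, 7, 8, 9], the degrees are [3, 3, 3, 8, 3, 3, 3, 3, 3], giving D = diag(3, 3, 3, 8, 3, 3, 3, 3, 3) and L = D - A. L has integer entries, so p(x) = det(xI - L) has integer coefficients. Expanding the determinant yields x^9 - 32x^8 + 428x^7 - 3136x^6 + 13786x^5 - 37232x^4 + 60276x^3 - 53424x^2 + 19845x. Since p(0) = det(-L) = 0, x divides p(x). By the matrix-tree theorem the graph has (1/9) * product of the nonzero eigenvalues = 2205 spanning trees.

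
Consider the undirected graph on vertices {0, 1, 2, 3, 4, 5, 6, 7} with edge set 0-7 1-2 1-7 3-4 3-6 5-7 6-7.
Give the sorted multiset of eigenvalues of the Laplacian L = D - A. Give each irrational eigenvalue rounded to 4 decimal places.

[0, 0.2538, 0.5472, 1, 1.4689, 2.4066, 3.1504, 5.1732]

With the vertex order [0, 1, 2, 3, 4, 5, 6, 7], the degrees are [1, 2, 1, 2, 1, 1, 2, 4], giving D = diag(1, 2, 1, 2, 1, 1, 2, 4) and L = D - A. Diagonalising L (or applying a numerical eigensolver to the 8x8 matrix) gives the spectrum above.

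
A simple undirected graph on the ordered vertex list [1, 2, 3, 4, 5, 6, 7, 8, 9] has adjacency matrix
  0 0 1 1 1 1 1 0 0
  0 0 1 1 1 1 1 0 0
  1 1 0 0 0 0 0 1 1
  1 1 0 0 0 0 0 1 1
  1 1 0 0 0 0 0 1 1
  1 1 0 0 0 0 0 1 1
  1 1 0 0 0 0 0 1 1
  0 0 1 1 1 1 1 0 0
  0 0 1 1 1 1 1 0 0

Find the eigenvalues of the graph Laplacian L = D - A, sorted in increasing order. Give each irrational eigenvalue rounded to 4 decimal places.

[0, 4, 4, 4, 4, 5, 5, 5, 9]

Each diagonal entry of L is the vertex degree and each off-diagonal entry is -1 where an edge is present, 0 otherwise; in the order [1, 2, 3, 4, 5, 6, 7, 8, 9] the diagonal is [5, 5, 4, 4, 4, 4, 4, 5, 5]. Since every row of L sums to 0, the all-ones vector is in the kernel and 0 is an eigenvalue. By the matrix-tree theorem the graph has (1/9) * product of the nonzero eigenvalues = 32000 spanning trees. There is one zero in the spectrum, matching the 1 component.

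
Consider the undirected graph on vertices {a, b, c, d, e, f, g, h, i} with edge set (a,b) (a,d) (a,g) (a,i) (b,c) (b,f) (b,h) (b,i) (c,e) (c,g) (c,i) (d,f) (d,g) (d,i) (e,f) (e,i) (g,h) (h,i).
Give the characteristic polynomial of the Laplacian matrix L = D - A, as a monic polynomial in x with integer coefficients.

x^9 - 36x^8 + 554x^7 - 4758x^6 + 24935x^5 - 81620x^4 + 162886x^3 - 181094x^2 + 85815x

Each diagonal entry of L is the vertex degree and each off-diagonal entry is -1 where an edge is present, 0 otherwise; in the order [a, b, c, d, e, f, g, h, i] the diagonal is [4, 5, 4, 4, 3, 3, 4, 3, 6]. L has integer entries, so p(x) = det(xI - L) has integer coefficients. Expanding the determinant yields x^9 - 36x^8 + 554x^7 - 4758x^6 + 24935x^5 - 81620x^4 + 162886x^3 - 181094x^2 + 85815x. The constant term is 0 because L is singular (the all-ones vector lies in its kernel).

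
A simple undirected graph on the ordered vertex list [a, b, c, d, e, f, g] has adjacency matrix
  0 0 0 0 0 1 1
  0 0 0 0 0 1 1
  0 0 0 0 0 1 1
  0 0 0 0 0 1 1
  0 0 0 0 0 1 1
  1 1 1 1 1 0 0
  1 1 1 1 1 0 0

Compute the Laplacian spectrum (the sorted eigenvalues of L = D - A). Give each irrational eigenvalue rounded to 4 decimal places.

[0, 2, 2, 2, 2, 5, 7]

Reading degrees in the order [a, b, c, d, e, f, g] gives [2, 2, 2, 2, 2, 5, 5]; set D = diag(2, 2, 2, 2, 2, 5, 5) and form L = D - A. L is symmetric positive semidefinite, so every eigenvalue is real and nonnegative. There is one zero in the spectrum, matching the 1 component.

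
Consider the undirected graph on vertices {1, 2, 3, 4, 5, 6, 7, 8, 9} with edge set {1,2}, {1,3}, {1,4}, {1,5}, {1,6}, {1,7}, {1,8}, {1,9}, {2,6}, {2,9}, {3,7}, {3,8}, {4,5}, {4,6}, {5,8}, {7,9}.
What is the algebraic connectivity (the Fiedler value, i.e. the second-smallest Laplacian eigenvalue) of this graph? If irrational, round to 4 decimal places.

1.5858

With the vertex order [1, 2, 3, 4, 5, 6, 7, 8, 9], the degrees are [8, 3, 3, 3, 3, 3, 3, 3, 3], giving D = diag(8, 3, 3, 3, 3, 3, 3, 3, 3) and L = D - A. Computing the eigenvalues of L and sorting gives [0, 1.5858, 1.5858, 3, 3, 4.4142, 4.4142, 5, 9]. The Fiedler value lambda_2 = 1.5858 is strictly positive, so the graph is connected. The largest eigenvalue, 9, is at most the vertex count 9.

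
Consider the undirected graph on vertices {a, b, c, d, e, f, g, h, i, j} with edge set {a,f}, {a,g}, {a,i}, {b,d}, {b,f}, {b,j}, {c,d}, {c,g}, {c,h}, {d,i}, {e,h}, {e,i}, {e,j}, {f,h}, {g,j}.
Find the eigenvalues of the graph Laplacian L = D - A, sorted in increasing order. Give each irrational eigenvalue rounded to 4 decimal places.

[0, 2, 2, 2, 2, 2, 5, 5, 5, 5]

Reading degrees in the order [a, b, c, d, e, f, g, h, i, j] gives [3, 3, 3, 3, 3, 3, 3, 3, 3, 3]; set D = diag(3, 3, 3, 3, 3, 3, 3, 3, 3, 3) and form L = D - A. Diagonalising L (or applying a numerical eigensolver to the 10x10 matrix) gives the spectrum above. There is one zero in the spectrum, matching the 1 component. The eigenvalues sum to 30, which equals trace(L) = 2|E|.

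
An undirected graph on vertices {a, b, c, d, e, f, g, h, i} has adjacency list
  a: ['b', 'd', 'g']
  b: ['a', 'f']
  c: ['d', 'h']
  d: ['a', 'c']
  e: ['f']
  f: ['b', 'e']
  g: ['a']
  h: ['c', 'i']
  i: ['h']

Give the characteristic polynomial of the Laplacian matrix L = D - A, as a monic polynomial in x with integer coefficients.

x^9 - 16x^8 + 104x^7 - 354x^6 + 678x^5 - 730x^4 + 416x^3 - 108x^2 + 9x

With the vertex order [a, b, c, d, e, f, g, h, i], the degrees are [3, 2, 2, 2, 1, 2, 1, 2, 1], giving D = diag(3, 2, 2, 2, 1, 2, 1, 2, 1) and L = D - A. L has integer entries, so p(x) = det(xI - L) has integer coefficients. Expanding the determinant yields x^9 - 16x^8 + 104x^7 - 354x^6 + 678x^5 - 730x^4 + 416x^3 - 108x^2 + 9x. Since p(0) = det(-L) = 0, x divides p(x). There is one zero in the spectrum, matching the 1 component.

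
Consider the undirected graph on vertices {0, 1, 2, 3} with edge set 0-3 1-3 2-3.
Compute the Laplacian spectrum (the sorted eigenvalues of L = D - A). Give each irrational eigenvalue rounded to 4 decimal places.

[0, 1, 1, 4]

With the vertex order [0, 1, 2, 3], the degrees are [1, 1, 1, 3], giving D = diag(1, 1, 1, 3) and L = D - A. L is symmetric positive semidefinite, so every eigenvalue is real and nonnegative. The single zero eigenvalue shows the graph is connected. The largest eigenvalue, 4, is at most the vertex count 4. The eigenvalues sum to 6, which equals trace(L) = 2|E|.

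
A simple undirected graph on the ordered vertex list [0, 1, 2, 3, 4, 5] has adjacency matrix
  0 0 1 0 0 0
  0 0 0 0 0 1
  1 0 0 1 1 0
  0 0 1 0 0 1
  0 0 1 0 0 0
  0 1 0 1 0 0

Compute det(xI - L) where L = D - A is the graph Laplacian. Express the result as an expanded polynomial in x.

x^6 - 10x^5 + 35x^4 - 52x^3 + 32x^2 - 6x

Reading degrees in the order [0, 1, 2, 3, 4, 5] gives [1, 1, 3, 2, 1, 2]; set D = diag(1, 1, 3, 2, 1, 2) and form L = D - A. Computing det(xI - L) by cofactor expansion (or equivalently via sum-over-permutations) gives x^6 - 10x^5 + 35x^4 - 52x^3 + 32x^2 - 6x. The coefficient of x^5 equals -trace(L) = -10, matching the sum of degrees. The eigenvalues sum to 10, which equals trace(L) = 2|E|.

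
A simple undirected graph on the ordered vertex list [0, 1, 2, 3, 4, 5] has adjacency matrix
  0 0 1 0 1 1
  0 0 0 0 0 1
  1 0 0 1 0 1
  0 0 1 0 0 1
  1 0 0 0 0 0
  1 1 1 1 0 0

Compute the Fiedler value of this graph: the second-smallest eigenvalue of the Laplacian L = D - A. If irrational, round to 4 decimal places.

Reading degrees in the order [0, 1, 2, 3, 4, 5] gives [3, 1, 3, 2, 1, 4]; set D = diag(3, 1, 3, 2, 1, 4) and form L = D - A. The smallest Laplacian eigenvalue is always 0. The next one, lambda_2 = 0.6972, measures how hard the graph is to disconnect: larger values mean better connectivity. The largest eigenvalue, 5.1149, is at most the vertex count 6.

0.6972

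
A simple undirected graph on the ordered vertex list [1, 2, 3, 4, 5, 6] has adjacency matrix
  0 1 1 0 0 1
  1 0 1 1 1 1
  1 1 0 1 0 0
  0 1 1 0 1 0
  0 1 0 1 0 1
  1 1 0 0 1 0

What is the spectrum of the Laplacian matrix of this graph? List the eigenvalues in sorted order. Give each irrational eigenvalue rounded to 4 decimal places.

[0, 2.3820, 2.3820, 4.6180, 4.6180, 6]

With the vertex order [1, 2, 3, 4, 5, 6], the degrees are [3, 5, 3, 3, 3, 3], giving D = diag(3, 5, 3, 3, 3, 3) and L = D - A. Since every row of L sums to 0, the all-ones vector is in the kernel and 0 is an eigenvalue. The eigenvalues sum to 20, which equals trace(L) = 2|E|.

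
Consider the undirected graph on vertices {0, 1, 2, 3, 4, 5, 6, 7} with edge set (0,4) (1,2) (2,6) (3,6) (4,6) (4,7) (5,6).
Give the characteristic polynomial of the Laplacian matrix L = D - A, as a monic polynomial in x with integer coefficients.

With the vertex order [0, 1, 2, 3, 4, 5, 6, 7], the degrees are [1, 1, 2, 1, 3, 1, 4, 1], giving D = diag(1, 1, 2, 1, 3, 1, 4, 1) and L = D - A. L has integer entries, so p(x) = det(xI - L) has integer coefficients. Expanding the determinant yields x^8 - 14x^7 + 74x^6 - 190x^5 + 255x^4 - 180x^3 + 62x^2 - 8x. Since p(0) = det(-L) = 0, x divides p(x).

x^8 - 14x^7 + 74x^6 - 190x^5 + 255x^4 - 180x^3 + 62x^2 - 8x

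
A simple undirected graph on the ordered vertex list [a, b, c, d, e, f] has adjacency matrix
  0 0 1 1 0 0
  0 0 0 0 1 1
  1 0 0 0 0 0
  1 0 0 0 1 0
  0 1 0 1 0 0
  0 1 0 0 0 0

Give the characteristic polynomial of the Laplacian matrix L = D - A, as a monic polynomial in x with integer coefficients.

With the vertex order [a, b, c, d, e, f], the degrees are [2, 2, 1, 2, 2, 1], giving D = diag(2, 2, 1, 2, 2, 1) and L = D - A. L has integer entries, so p(x) = det(xI - L) has integer coefficients. Expanding the determinant yields x^6 - 10x^5 + 36x^4 - 56x^3 + 35x^2 - 6x. The constant term is 0 because L is singular (the all-ones vector lies in its kernel). By the matrix-tree theorem the graph has (1/6) * product of the nonzero eigenvalues = 1 spanning tree. The eigenvalues sum to 10, which equals trace(L) = 2|E|.

x^6 - 10x^5 + 36x^4 - 56x^3 + 35x^2 - 6x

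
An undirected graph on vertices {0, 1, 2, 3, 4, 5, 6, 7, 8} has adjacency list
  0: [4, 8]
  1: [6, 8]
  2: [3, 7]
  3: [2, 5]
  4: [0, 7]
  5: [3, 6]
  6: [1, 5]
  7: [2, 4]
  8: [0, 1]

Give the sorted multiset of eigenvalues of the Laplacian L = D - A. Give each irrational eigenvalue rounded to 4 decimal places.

[0, 0.4679, 0.4679, 1.6527, 1.6527, 3, 3, 3.8794, 3.8794]

Reading degrees in the order [0, 1, 2, 3, 4, 5, 6, 7, 8] gives [2, 2, 2, 2, 2, 2, 2, 2, 2]; set D = diag(2, 2, 2, 2, 2, 2, 2, 2, 2) and form L = D - A. Diagonalising L (or applying a numerical eigensolver to the 9x9 matrix) gives the spectrum above. The single zero eigenvalue shows the graph is connected.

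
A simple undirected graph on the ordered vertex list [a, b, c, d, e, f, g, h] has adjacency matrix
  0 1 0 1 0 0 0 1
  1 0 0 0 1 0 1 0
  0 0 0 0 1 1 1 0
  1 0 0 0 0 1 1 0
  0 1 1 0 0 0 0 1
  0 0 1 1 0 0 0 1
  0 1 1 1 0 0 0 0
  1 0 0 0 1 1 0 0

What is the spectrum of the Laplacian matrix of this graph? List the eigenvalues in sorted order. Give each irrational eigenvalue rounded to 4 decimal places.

Each diagonal entry of L is the vertex degree and each off-diagonal entry is -1 where an edge is present, 0 otherwise; in the order [a, b, c, d, e, f, g, h] the diagonal is [3, 3, 3, 3, 3, 3, 3, 3]. Diagonalising L (or applying a numerical eigensolver to the 8x8 matrix) gives the spectrum above. The eigenvalues sum to 24, which equals trace(L) = 2|E|. There is one zero in the spectrum, matching the 1 component.

[0, 2, 2, 2, 4, 4, 4, 6]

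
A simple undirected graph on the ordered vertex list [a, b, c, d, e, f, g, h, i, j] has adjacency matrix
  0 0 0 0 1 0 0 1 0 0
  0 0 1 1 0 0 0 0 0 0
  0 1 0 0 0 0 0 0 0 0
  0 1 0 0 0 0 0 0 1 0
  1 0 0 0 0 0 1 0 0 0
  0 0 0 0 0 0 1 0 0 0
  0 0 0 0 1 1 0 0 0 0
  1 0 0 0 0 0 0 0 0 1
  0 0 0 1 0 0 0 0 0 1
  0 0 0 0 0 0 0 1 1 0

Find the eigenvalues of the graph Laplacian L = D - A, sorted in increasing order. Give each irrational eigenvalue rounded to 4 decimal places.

With the vertex order [a, b, c, d, e, f, g, h, i, j], the degrees are [2, 2, 1, 2, 2, 1, 2, 2, 2, 2], giving D = diag(2, 2, 1, 2, 2, 1, 2, 2, 2, 2) and L = D - A. Since every row of L sums to 0, the all-ones vector is in the kernel and 0 is an eigenvalue.

[0, 0.0979, 0.3820, 0.8244, 1.3820, 2, 2.6180, 3.1756, 3.6180, 3.9021]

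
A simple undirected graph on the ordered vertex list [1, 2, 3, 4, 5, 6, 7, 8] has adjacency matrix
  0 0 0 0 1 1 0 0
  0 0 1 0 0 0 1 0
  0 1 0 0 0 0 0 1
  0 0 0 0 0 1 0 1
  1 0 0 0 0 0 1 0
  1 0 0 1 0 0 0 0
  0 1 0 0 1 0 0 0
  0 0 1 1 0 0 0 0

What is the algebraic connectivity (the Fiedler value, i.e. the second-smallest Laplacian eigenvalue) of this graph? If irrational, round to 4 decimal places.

0.5858

With the vertex order [1, 2, 3, 4, 5, 6, 7, 8], the degrees are [2, 2, 2, 2, 2, 2, 2, 2], giving D = diag(2, 2, 2, 2, 2, 2, 2, 2) and L = D - A. The smallest Laplacian eigenvalue is always 0. The next one, lambda_2 = 0.5858, measures how hard the graph is to disconnect: larger values mean better connectivity. There is one zero in the spectrum, matching the 1 component.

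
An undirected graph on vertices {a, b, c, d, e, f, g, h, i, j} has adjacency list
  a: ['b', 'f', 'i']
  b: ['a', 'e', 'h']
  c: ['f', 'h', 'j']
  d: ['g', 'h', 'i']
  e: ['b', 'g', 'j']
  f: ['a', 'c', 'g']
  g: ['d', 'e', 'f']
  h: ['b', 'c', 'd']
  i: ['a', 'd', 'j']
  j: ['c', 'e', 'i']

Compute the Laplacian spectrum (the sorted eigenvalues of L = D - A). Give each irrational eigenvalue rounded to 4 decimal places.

With the vertex order [a, b, c, d, e, f, g, h, i, j], the degrees are [3, 3, 3, 3, 3, 3, 3, 3, 3, 3], giving D = diag(3, 3, 3, 3, 3, 3, 3, 3, 3, 3) and L = D - A. Diagonalising L (or applying a numerical eigensolver to the 10x10 matrix) gives the spectrum above.

[0, 2, 2, 2, 2, 2, 5, 5, 5, 5]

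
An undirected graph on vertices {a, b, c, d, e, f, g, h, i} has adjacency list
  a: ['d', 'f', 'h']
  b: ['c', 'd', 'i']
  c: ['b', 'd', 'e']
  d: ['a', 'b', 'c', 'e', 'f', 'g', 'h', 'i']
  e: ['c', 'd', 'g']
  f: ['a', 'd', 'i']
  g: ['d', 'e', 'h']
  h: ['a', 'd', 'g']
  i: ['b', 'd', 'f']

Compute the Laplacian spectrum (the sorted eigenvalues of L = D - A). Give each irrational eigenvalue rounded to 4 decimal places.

[0, 1.5858, 1.5858, 3, 3, 4.4142, 4.4142, 5, 9]

Each diagonal entry of L is the vertex degree and each off-diagonal entry is -1 where an edge is present, 0 otherwise; in the order [a, b, c, d, e, f, g, h, i] the diagonal is [3, 3, 3, 8, 3, 3, 3, 3, 3]. L is symmetric positive semidefinite, so every eigenvalue is real and nonnegative.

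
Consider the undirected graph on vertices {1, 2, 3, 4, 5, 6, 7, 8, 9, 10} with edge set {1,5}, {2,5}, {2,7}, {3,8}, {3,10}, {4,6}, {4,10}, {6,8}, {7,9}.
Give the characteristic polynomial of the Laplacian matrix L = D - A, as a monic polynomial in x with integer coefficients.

With the vertex order [1, 2, 3, 4, 5, 6, 7, 8, 9, 10], the degrees are [1, 2, 2, 2, 2, 2, 2, 2, 1, 2], giving D = diag(1, 2, 2, 2, 2, 2, 2, 2, 1, 2) and L = D - A. L has integer entries, so p(x) = det(xI - L) has integer coefficients. Expanding the determinant yields x^10 - 18x^9 + 136x^8 - 560x^7 + 1365x^6 - 2000x^5 + 1700x^4 - 750x^3 + 125x^2. Since p(0) = det(-L) = 0, x divides p(x). The largest eigenvalue, 3.6180, is at most the vertex count 10. The eigenvalues sum to 18, which equals trace(L) = 2|E|.

x^10 - 18x^9 + 136x^8 - 560x^7 + 1365x^6 - 2000x^5 + 1700x^4 - 750x^3 + 125x^2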